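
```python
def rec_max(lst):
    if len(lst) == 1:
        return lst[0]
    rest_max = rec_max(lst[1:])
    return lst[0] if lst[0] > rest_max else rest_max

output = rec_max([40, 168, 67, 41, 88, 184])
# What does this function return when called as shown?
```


rec_max([40, 168, 67, 41, 88, 184])
= compare 40 with rec_max([168, 67, 41, 88, 184])
= compare 168 with rec_max([67, 41, 88, 184])
= compare 67 with rec_max([41, 88, 184])
= compare 41 with rec_max([88, 184])
= compare 88 with rec_max([184])
Base: rec_max([184]) = 184
compare 88 with 184: max = 184
compare 41 with 184: max = 184
compare 67 with 184: max = 184
compare 168 with 184: max = 184
compare 40 with 184: max = 184
= 184


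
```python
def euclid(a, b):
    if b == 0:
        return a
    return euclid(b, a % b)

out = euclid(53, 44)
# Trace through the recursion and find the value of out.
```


euclid(53, 44)
= euclid(44, 53 % 44) = euclid(44, 9)
= euclid(9, 44 % 9) = euclid(9, 8)
= euclid(8, 9 % 8) = euclid(8, 1)
= euclid(1, 8 % 1) = euclid(1, 0)
b == 0, return a = 1


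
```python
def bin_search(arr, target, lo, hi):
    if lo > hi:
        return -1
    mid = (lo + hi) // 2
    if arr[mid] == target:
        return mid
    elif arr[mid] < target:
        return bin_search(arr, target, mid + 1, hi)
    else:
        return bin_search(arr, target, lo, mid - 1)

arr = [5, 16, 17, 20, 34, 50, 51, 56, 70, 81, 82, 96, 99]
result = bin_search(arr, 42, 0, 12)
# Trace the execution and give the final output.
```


bin_search(arr, 42, 0, 12)
lo=0, hi=12, mid=6, arr[mid]=51
51 > 42, search left half
lo=0, hi=5, mid=2, arr[mid]=17
17 < 42, search right half
lo=3, hi=5, mid=4, arr[mid]=34
34 < 42, search right half
lo=5, hi=5, mid=5, arr[mid]=50
50 > 42, search left half
lo > hi, target not found, return -1
= -1


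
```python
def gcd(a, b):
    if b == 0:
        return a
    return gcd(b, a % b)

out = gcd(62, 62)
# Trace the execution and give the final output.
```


gcd(62, 62)
= gcd(62, 62 % 62) = gcd(62, 0)
b == 0, return a = 62


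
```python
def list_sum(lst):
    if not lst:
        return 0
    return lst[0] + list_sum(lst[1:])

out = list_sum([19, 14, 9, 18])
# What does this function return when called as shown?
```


list_sum([19, 14, 9, 18])
= 19 + list_sum([14, 9, 18])
= 19 + 14 + list_sum([9, 18])
= 19 + 14 + 9 + list_sum([18])
= 19 + 14 + 9 + 18 + list_sum([])
= 19 + 14 + 9 + 18 + 0
= 60


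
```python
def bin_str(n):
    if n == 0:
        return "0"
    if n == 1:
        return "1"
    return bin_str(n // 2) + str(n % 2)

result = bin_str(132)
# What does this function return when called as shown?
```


bin_str(132)
= bin_str(66) + "0"
= bin_str(33) + "0" + "0"
= bin_str(16) + "1" + "0" + "0"
= bin_str(8) + "0" + "1" + "0" + "0"
= bin_str(4) + "0" + "0" + "1" + "0" + "0"
= bin_str(2) + "0" + "0" + "0" + "1" + "0" + "0"
= bin_str(1) + "0" + "0" + "0" + "0" + "1" + "0" + "0"
= "1" + "0" + "0" + "0" + "0" + "1" + "0" + "0"
= "10000100"


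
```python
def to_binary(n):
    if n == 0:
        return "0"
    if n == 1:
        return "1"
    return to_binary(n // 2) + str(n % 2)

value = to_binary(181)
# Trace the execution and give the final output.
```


to_binary(181)
= to_binary(90) + "1"
= to_binary(45) + "0" + "1"
= to_binary(22) + "1" + "0" + "1"
= to_binary(11) + "0" + "1" + "0" + "1"
= to_binary(5) + "1" + "0" + "1" + "0" + "1"
= to_binary(2) + "1" + "1" + "0" + "1" + "0" + "1"
= to_binary(1) + "0" + "1" + "1" + "0" + "1" + "0" + "1"
= "1" + "0" + "1" + "1" + "0" + "1" + "0" + "1"
= "10110101"


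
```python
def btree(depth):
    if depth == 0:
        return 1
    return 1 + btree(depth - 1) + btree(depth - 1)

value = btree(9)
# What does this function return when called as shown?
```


btree(9)
= 1 + btree(8) + btree(8)
= 1 + 2 * btree(8)
btree(k) = 2^(k+1) - 1
btree(0) = 1
btree(1) = 3
btree(2) = 7
btree(3) = 15
btree(4) = 31
btree(9) = 2^10 - 1 = 1023


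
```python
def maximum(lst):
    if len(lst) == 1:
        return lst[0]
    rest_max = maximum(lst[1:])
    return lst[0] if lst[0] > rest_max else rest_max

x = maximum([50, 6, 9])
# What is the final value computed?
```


maximum([50, 6, 9])
= compare 50 with maximum([6, 9])
= compare 6 with maximum([9])
Base: maximum([9]) = 9
compare 6 with 9: max = 9
compare 50 with 9: max = 50
= 50


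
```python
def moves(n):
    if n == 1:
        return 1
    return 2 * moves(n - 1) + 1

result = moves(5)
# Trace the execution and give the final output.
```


moves(5)
= 2 * moves(4) + 1
= 2 * (2 * moves(3) + 1) + 1
= 2 * (2 * (2 * moves(2) + 1) + 1) + 1
= 2 * (2 * (2 * (2 * moves(1) + 1) + 1) + 1) + 1
Now compute bottom-up:
moves(1) = 1
moves(2) = 2 * 1 + 1 = 3
moves(3) = 2 * 3 + 1 = 7
moves(4) = 2 * 7 + 1 = 15
moves(5) = 2 * 15 + 1 = 31
= 31


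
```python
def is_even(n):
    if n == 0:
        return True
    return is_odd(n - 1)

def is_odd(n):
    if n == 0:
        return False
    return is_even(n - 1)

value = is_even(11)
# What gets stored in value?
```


is_even(11)
= is_odd(10)
= is_even(9)
= is_odd(8)
= is_even(7)
= is_odd(6)
= is_even(5)
= is_odd(4)
= is_even(3)
= is_odd(2)
= is_even(1)
= is_odd(0)
n == 0: return False
= False


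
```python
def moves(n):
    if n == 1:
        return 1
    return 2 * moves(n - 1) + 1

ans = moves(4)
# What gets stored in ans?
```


moves(4)
= 2 * moves(3) + 1
= 2 * (2 * moves(2) + 1) + 1
= 2 * (2 * (2 * moves(1) + 1) + 1) + 1
Now compute bottom-up:
moves(1) = 1
moves(2) = 2 * 1 + 1 = 3
moves(3) = 2 * 3 + 1 = 7
moves(4) = 2 * 7 + 1 = 15
= 15


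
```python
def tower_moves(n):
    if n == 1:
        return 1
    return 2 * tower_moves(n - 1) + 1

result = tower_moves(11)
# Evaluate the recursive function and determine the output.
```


tower_moves(11)
= 2 * tower_moves(10) + 1
= 2 * (2 * tower_moves(9) + 1) + 1
= 2 * (2 * (2 * tower_moves(8) + 1) + 1) + 1
= 2 * (2 * (2 * (2 * tower_moves(7) + 1) + 1) + 1) + 1
= 2 * (2 * (2 * (2 * (2 * tower_moves(6) + 1) + 1) + 1) + 1) + 1
= 2 * (2 * (2 * (2 * (2 * (2 * tower_moves(5) + 1) + 1) + 1) + 1) + 1) + 1
= 2 * (2 * (2 * (2 * (2 * (2 * (2 * tower_moves(4) + 1) + 1) + 1) + 1) + 1) + 1) + 1
= 2 * (2 * (2 * (2 * (2 * (2 * (2 * (2 * tower_moves(3) + 1) + 1) + 1) + 1) + 1) + 1) + 1) + 1
= 2 * (2 * (2 * (2 * (2 * (2 * (2 * (2 * (2 * tower_moves(2) + 1) + 1) + 1) + 1) + 1) + 1) + 1) + 1) + 1
= 2 * (2 * (2 * (2 * (2 * (2 * (2 * (2 * (2 * (2 * tower_moves(1) + 1) + 1) + 1) + 1) + 1) + 1) + 1) + 1) + 1) + 1
Now compute bottom-up:
tower_moves(1) = 1
tower_moves(2) = 2 * 1 + 1 = 3
tower_moves(3) = 2 * 3 + 1 = 7
tower_moves(4) = 2 * 7 + 1 = 15
tower_moves(5) = 2 * 15 + 1 = 31
tower_moves(6) = 2 * 31 + 1 = 63
tower_moves(7) = 2 * 63 + 1 = 127
tower_moves(8) = 2 * 127 + 1 = 255
tower_moves(9) = 2 * 255 + 1 = 511
tower_moves(10) = 2 * 511 + 1 = 1023
tower_moves(11) = 2 * 1023 + 1 = 2047
= 2047


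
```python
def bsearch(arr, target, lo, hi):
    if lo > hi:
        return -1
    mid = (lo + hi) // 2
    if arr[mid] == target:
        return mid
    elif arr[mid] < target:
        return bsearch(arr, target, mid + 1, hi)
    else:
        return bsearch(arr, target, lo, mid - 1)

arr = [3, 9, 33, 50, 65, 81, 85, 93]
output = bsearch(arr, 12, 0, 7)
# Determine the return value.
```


bsearch(arr, 12, 0, 7)
lo=0, hi=7, mid=3, arr[mid]=50
50 > 12, search left half
lo=0, hi=2, mid=1, arr[mid]=9
9 < 12, search right half
lo=2, hi=2, mid=2, arr[mid]=33
33 > 12, search left half
lo > hi, target not found, return -1
= -1


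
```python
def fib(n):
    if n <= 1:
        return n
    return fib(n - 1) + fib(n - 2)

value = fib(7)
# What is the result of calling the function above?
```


fib(7)
= fib(6) + fib(5)
= (fib(5) + fib(4)) + fib(5)
Computing bottom-up: fib(0)=0, fib(1)=1, fib(2)=1, fib(3)=2, fib(4)=3, fib(5)=5, fib(6)=8, fib(7)=13
= 13


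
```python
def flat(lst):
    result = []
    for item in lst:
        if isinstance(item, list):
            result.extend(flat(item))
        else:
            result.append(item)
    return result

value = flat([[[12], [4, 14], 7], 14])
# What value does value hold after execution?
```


flat([[[12], [4, 14], 7], 14])
Processing each element:
  [[12], [4, 14], 7] is a list -> flat recursively -> [12, 4, 14, 7]
  14 is not a list -> append 14
= [12, 4, 14, 7, 14]


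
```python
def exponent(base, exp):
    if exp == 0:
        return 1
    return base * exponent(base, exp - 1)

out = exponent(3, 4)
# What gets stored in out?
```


exponent(3, 4)
= 3 * exponent(3, 3)
= 3 * 3 * exponent(3, 2)
= 3 * 3 * 3 * exponent(3, 1)
= 3 * 3 * 3 * 3 * exponent(3, 0)
= 3 * 3 * 3 * 3 * 1
= 81


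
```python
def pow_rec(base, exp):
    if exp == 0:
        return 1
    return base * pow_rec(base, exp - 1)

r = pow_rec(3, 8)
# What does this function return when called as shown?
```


pow_rec(3, 8)
= 3 * pow_rec(3, 7)
= 3 * 3 * pow_rec(3, 6)
= 3 * 3 * 3 * pow_rec(3, 5)
= 3 * 3 * 3 * 3 * pow_rec(3, 4)
= 3 * 3 * 3 * 3 * 3 * pow_rec(3, 3)
= 3 * 3 * 3 * 3 * 3 * 3 * pow_rec(3, 2)
= 3 * 3 * 3 * 3 * 3 * 3 * 3 * pow_rec(3, 1)
= 3 * 3 * 3 * 3 * 3 * 3 * 3 * 3 * pow_rec(3, 0)
= 3 * 3 * 3 * 3 * 3 * 3 * 3 * 3 * 1
= 6561


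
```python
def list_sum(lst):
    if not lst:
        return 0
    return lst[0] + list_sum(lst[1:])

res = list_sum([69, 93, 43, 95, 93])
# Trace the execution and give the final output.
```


list_sum([69, 93, 43, 95, 93])
= 69 + list_sum([93, 43, 95, 93])
= 69 + 93 + list_sum([43, 95, 93])
= 69 + 93 + 43 + list_sum([95, 93])
= 69 + 93 + 43 + 95 + list_sum([93])
= 69 + 93 + 43 + 95 + 93 + list_sum([])
= 69 + 93 + 43 + 95 + 93 + 0
= 393


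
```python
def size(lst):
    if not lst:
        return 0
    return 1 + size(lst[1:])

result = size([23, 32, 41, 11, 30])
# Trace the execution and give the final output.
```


size([23, 32, 41, 11, 30])
= 1 + size([32, 41, 11, 30])
= 1 + 1 + size([41, 11, 30])
= 1 + 1 + 1 + size([11, 30])
= 1 + 1 + 1 + 1 + size([30])
= 1 + 1 + 1 + 1 + 1 + size([])
= 1 + 1 + 1 + 1 + 1 + 0
= 5


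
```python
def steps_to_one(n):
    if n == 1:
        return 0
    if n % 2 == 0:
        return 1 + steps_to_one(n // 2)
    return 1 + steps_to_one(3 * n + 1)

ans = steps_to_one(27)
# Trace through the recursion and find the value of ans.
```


steps_to_one(27)
27 is odd -> 3*27+1 = 82 -> steps_to_one(82)
82 is even -> steps_to_one(41)
41 is odd -> 3*41+1 = 124 -> steps_to_one(124)
124 is even -> steps_to_one(62)
62 is even -> steps_to_one(31)
31 is odd -> 3*31+1 = 94 -> steps_to_one(94)
94 is even -> steps_to_one(47)
47 is odd -> 3*47+1 = 142 -> steps_to_one(142)
142 is even -> steps_to_one(71)
71 is odd -> 3*71+1 = 214 -> steps_to_one(214)
214 is even -> steps_to_one(107)
107 is odd -> 3*107+1 = 322 -> steps_to_one(322)
322 is even -> steps_to_one(161)
161 is odd -> 3*161+1 = 484 -> steps_to_one(484)
484 is even -> steps_to_one(242)
242 is even -> steps_to_one(121)
121 is odd -> 3*121+1 = 364 -> steps_to_one(364)
364 is even -> steps_to_one(182)
182 is even -> steps_to_one(91)
91 is odd -> 3*91+1 = 274 -> steps_to_one(274)
274 is even -> steps_to_one(137)
137 is odd -> 3*137+1 = 412 -> steps_to_one(412)
412 is even -> steps_to_one(206)
206 is even -> steps_to_one(103)
103 is odd -> 3*103+1 = 310 -> steps_to_one(310)
310 is even -> steps_to_one(155)
155 is odd -> 3*155+1 = 466 -> steps_to_one(466)
466 is even -> steps_to_one(233)
233 is odd -> 3*233+1 = 700 -> steps_to_one(700)
700 is even -> steps_to_one(350)
350 is even -> steps_to_one(175)
175 is odd -> 3*175+1 = 526 -> steps_to_one(526)
526 is even -> steps_to_one(263)
263 is odd -> 3*263+1 = 790 -> steps_to_one(790)
790 is even -> steps_to_one(395)
395 is odd -> 3*395+1 = 1186 -> steps_to_one(1186)
1186 is even -> steps_to_one(593)
593 is odd -> 3*593+1 = 1780 -> steps_to_one(1780)
1780 is even -> steps_to_one(890)
890 is even -> steps_to_one(445)
445 is odd -> 3*445+1 = 1336 -> steps_to_one(1336)
1336 is even -> steps_to_one(668)
668 is even -> steps_to_one(334)
334 is even -> steps_to_one(167)
167 is odd -> 3*167+1 = 502 -> steps_to_one(502)
502 is even -> steps_to_one(251)
251 is odd -> 3*251+1 = 754 -> steps_to_one(754)
754 is even -> steps_to_one(377)
377 is odd -> 3*377+1 = 1132 -> steps_to_one(1132)
1132 is even -> steps_to_one(566)
566 is even -> steps_to_one(283)
283 is odd -> 3*283+1 = 850 -> steps_to_one(850)
850 is even -> steps_to_one(425)
425 is odd -> 3*425+1 = 1276 -> steps_to_one(1276)
1276 is even -> steps_to_one(638)
638 is even -> steps_to_one(319)
319 is odd -> 3*319+1 = 958 -> steps_to_one(958)
958 is even -> steps_to_one(479)
479 is odd -> 3*479+1 = 1438 -> steps_to_one(1438)
1438 is even -> steps_to_one(719)
719 is odd -> 3*719+1 = 2158 -> steps_to_one(2158)
2158 is even -> steps_to_one(1079)
1079 is odd -> 3*1079+1 = 3238 -> steps_to_one(3238)
3238 is even -> steps_to_one(1619)
1619 is odd -> 3*1619+1 = 4858 -> steps_to_one(4858)
4858 is even -> steps_to_one(2429)
2429 is odd -> 3*2429+1 = 7288 -> steps_to_one(7288)
7288 is even -> steps_to_one(3644)
3644 is even -> steps_to_one(1822)
1822 is even -> steps_to_one(911)
911 is odd -> 3*911+1 = 2734 -> steps_to_one(2734)
2734 is even -> steps_to_one(1367)
1367 is odd -> 3*1367+1 = 4102 -> steps_to_one(4102)
4102 is even -> steps_to_one(2051)
2051 is odd -> 3*2051+1 = 6154 -> steps_to_one(6154)
6154 is even -> steps_to_one(3077)
3077 is odd -> 3*3077+1 = 9232 -> steps_to_one(9232)
9232 is even -> steps_to_one(4616)
4616 is even -> steps_to_one(2308)
2308 is even -> steps_to_one(1154)
1154 is even -> steps_to_one(577)
577 is odd -> 3*577+1 = 1732 -> steps_to_one(1732)
1732 is even -> steps_to_one(866)
866 is even -> steps_to_one(433)
433 is odd -> 3*433+1 = 1300 -> steps_to_one(1300)
1300 is even -> steps_to_one(650)
650 is even -> steps_to_one(325)
325 is odd -> 3*325+1 = 976 -> steps_to_one(976)
976 is even -> steps_to_one(488)
488 is even -> steps_to_one(244)
244 is even -> steps_to_one(122)
122 is even -> steps_to_one(61)
61 is odd -> 3*61+1 = 184 -> steps_to_one(184)
184 is even -> steps_to_one(92)
92 is even -> steps_to_one(46)
46 is even -> steps_to_one(23)
23 is odd -> 3*23+1 = 70 -> steps_to_one(70)
70 is even -> steps_to_one(35)
35 is odd -> 3*35+1 = 106 -> steps_to_one(106)
106 is even -> steps_to_one(53)
53 is odd -> 3*53+1 = 160 -> steps_to_one(160)
160 is even -> steps_to_one(80)
80 is even -> steps_to_one(40)
40 is even -> steps_to_one(20)
20 is even -> steps_to_one(10)
10 is even -> steps_to_one(5)
5 is odd -> 3*5+1 = 16 -> steps_to_one(16)
16 is even -> steps_to_one(8)
8 is even -> steps_to_one(4)
4 is even -> steps_to_one(2)
2 is even -> steps_to_one(1)
Reached 1 after 111 steps
= 111


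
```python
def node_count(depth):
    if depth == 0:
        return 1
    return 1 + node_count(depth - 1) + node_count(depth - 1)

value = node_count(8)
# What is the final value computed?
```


node_count(8)
= 1 + node_count(7) + node_count(7)
= 1 + 2 * node_count(7)
node_count(k) = 2^(k+1) - 1
node_count(0) = 1
node_count(1) = 3
node_count(2) = 7
node_count(3) = 15
node_count(4) = 31
node_count(8) = 2^9 - 1 = 511


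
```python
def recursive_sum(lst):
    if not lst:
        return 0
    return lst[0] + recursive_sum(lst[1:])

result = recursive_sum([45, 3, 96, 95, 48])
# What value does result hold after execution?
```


recursive_sum([45, 3, 96, 95, 48])
= 45 + recursive_sum([3, 96, 95, 48])
= 45 + 3 + recursive_sum([96, 95, 48])
= 45 + 3 + 96 + recursive_sum([95, 48])
= 45 + 3 + 96 + 95 + recursive_sum([48])
= 45 + 3 + 96 + 95 + 48 + recursive_sum([])
= 45 + 3 + 96 + 95 + 48 + 0
= 287


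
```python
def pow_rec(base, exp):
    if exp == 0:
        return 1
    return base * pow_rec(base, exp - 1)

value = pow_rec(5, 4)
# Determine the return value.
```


pow_rec(5, 4)
= 5 * pow_rec(5, 3)
= 5 * 5 * pow_rec(5, 2)
= 5 * 5 * 5 * pow_rec(5, 1)
= 5 * 5 * 5 * 5 * pow_rec(5, 0)
= 5 * 5 * 5 * 5 * 1
= 625


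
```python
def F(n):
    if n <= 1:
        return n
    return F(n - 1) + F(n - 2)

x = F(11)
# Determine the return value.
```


F(11)
= F(10) + F(9)
= (F(9) + F(8)) + F(9)
Computing bottom-up: F(0)=0, F(1)=1, F(2)=1, F(3)=2, F(4)=3, F(5)=5, F(6)=8, F(7)=13, F(8)=21, F(9)=34, F(10)=55, F(11)=89
= 89


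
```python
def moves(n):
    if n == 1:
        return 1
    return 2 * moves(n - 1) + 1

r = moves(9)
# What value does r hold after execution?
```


moves(9)
= 2 * moves(8) + 1
= 2 * (2 * moves(7) + 1) + 1
= 2 * (2 * (2 * moves(6) + 1) + 1) + 1
= 2 * (2 * (2 * (2 * moves(5) + 1) + 1) + 1) + 1
= 2 * (2 * (2 * (2 * (2 * moves(4) + 1) + 1) + 1) + 1) + 1
= 2 * (2 * (2 * (2 * (2 * (2 * moves(3) + 1) + 1) + 1) + 1) + 1) + 1
= 2 * (2 * (2 * (2 * (2 * (2 * (2 * moves(2) + 1) + 1) + 1) + 1) + 1) + 1) + 1
= 2 * (2 * (2 * (2 * (2 * (2 * (2 * (2 * moves(1) + 1) + 1) + 1) + 1) + 1) + 1) + 1) + 1
Now compute bottom-up:
moves(1) = 1
moves(2) = 2 * 1 + 1 = 3
moves(3) = 2 * 3 + 1 = 7
moves(4) = 2 * 7 + 1 = 15
moves(5) = 2 * 15 + 1 = 31
moves(6) = 2 * 31 + 1 = 63
moves(7) = 2 * 63 + 1 = 127
moves(8) = 2 * 127 + 1 = 255
moves(9) = 2 * 255 + 1 = 511
= 511


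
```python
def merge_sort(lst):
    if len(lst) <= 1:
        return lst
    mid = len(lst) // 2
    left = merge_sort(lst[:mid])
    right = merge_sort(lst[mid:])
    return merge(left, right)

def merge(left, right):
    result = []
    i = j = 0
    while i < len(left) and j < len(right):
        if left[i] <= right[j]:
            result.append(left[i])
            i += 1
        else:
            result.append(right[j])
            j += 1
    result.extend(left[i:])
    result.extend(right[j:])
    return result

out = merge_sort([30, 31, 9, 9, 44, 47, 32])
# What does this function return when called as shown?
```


merge_sort([30, 31, 9, 9, 44, 47, 32])
Split into [30, 31, 9] and [9, 44, 47, 32]
Left sorted: [9, 30, 31]
Right sorted: [9, 32, 44, 47]
Merge [9, 30, 31] and [9, 32, 44, 47]
= [9, 9, 30, 31, 32, 44, 47]


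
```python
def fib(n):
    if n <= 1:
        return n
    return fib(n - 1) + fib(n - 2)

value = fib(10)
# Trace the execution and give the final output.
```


fib(10)
= fib(9) + fib(8)
= (fib(8) + fib(7)) + fib(8)
Computing bottom-up: fib(0)=0, fib(1)=1, fib(2)=1, fib(3)=2, fib(4)=3, fib(5)=5, fib(6)=8, fib(7)=13, fib(8)=21, fib(9)=34, fib(10)=55
= 55


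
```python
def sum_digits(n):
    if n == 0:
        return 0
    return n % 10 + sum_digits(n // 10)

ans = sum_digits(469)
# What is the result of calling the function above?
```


sum_digits(469)
= 9 + sum_digits(46)
= 9 + 6 + sum_digits(4)
= 9 + 6 + 4 + sum_digits(0)
= 9 + 6 + 4 + 0
= 19


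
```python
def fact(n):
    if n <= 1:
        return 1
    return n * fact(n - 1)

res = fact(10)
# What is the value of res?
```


fact(10)
= 10 * fact(9)
= 10 * 9 * fact(8)
= 10 * 9 * 8 * fact(7)
= 10 * 9 * 8 * 7 * fact(6)
= 10 * 9 * 8 * 7 * 6 * fact(5)
= 10 * 9 * 8 * 7 * 6 * 5 * fact(4)
= 10 * 9 * 8 * 7 * 6 * 5 * 4 * fact(3)
= 10 * 9 * 8 * 7 * 6 * 5 * 4 * 3 * fact(2)
= 10 * 9 * 8 * 7 * 6 * 5 * 4 * 3 * 2 * fact(1)
= 10 * 9 * 8 * 7 * 6 * 5 * 4 * 3 * 2 * 1
= 3628800


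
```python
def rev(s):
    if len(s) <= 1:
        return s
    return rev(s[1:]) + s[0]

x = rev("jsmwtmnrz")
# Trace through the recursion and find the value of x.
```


rev("jsmwtmnrz")
= rev("smwtmnrz") + "j"
= rev("mwtmnrz") + "s" + "j"
= rev("wtmnrz") + "m" + "s" + "j"
= rev("tmnrz") + "w" + "m" + "s" + "j"
= rev("mnrz") + "t" + "w" + "m" + "s" + "j"
= rev("nrz") + "m" + "t" + "w" + "m" + "s" + "j"
= rev("rz") + "n" + "m" + "t" + "w" + "m" + "s" + "j"
= rev("z") + "r" + "n" + "m" + "t" + "w" + "m" + "s" + "j"
= "z" + "r" + "n" + "m" + "t" + "w" + "m" + "s" + "j"
= "zrnmtwmsj"


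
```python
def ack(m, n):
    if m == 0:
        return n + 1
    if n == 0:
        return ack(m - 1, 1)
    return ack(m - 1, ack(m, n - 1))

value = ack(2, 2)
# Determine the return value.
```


ack(2, 2)
= ack(1, ack(2, 1))
First compute ack(2, 1) = 5
= ack(1, 5)
= 7


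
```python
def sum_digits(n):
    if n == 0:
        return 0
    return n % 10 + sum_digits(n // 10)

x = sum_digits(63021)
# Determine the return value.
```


sum_digits(63021)
= 1 + sum_digits(6302)
= 1 + 2 + sum_digits(630)
= 1 + 2 + 0 + sum_digits(63)
= 1 + 2 + 0 + 3 + sum_digits(6)
= 1 + 2 + 0 + 3 + 6 + sum_digits(0)
= 1 + 2 + 0 + 3 + 6 + 0
= 12


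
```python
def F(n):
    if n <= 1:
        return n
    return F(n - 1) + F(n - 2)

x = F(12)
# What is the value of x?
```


F(12)
= F(11) + F(10)
= (F(10) + F(9)) + F(10)
Computing bottom-up: F(0)=0, F(1)=1, F(2)=1, F(3)=2, F(4)=3, F(5)=5, F(6)=8, F(7)=13, F(8)=21, F(9)=34, F(10)=55, F(11)=89, F(12)=144
= 144


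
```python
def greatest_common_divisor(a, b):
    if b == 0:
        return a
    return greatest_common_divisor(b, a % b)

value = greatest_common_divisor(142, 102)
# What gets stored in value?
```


greatest_common_divisor(142, 102)
= greatest_common_divisor(102, 142 % 102) = greatest_common_divisor(102, 40)
= greatest_common_divisor(40, 102 % 40) = greatest_common_divisor(40, 22)
= greatest_common_divisor(22, 40 % 22) = greatest_common_divisor(22, 18)
= greatest_common_divisor(18, 22 % 18) = greatest_common_divisor(18, 4)
= greatest_common_divisor(4, 18 % 4) = greatest_common_divisor(4, 2)
= greatest_common_divisor(2, 4 % 2) = greatest_common_divisor(2, 0)
b == 0, return a = 2


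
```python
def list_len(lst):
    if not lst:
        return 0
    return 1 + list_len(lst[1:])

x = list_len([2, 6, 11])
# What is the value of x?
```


list_len([2, 6, 11])
= 1 + list_len([6, 11])
= 1 + 1 + list_len([11])
= 1 + 1 + 1 + list_len([])
= 1 + 1 + 1 + 0
= 3


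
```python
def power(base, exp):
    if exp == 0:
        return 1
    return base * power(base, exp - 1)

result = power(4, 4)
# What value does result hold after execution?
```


power(4, 4)
= 4 * power(4, 3)
= 4 * 4 * power(4, 2)
= 4 * 4 * 4 * power(4, 1)
= 4 * 4 * 4 * 4 * power(4, 0)
= 4 * 4 * 4 * 4 * 1
= 256


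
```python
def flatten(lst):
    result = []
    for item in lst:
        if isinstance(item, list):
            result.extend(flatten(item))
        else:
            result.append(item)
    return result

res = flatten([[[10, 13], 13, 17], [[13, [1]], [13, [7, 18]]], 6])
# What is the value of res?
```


flatten([[[10, 13], 13, 17], [[13, [1]], [13, [7, 18]]], 6])
Processing each element:
  [[10, 13], 13, 17] is a list -> flatten recursively -> [10, 13, 13, 17]
  [[13, [1]], [13, [7, 18]]] is a list -> flatten recursively -> [13, 1, 13, 7, 18]
  6 is not a list -> append 6
= [10, 13, 13, 17, 13, 1, 13, 7, 18, 6]


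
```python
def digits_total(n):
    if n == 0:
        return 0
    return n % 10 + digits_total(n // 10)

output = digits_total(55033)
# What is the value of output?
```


digits_total(55033)
= 3 + digits_total(5503)
= 3 + 3 + digits_total(550)
= 3 + 3 + 0 + digits_total(55)
= 3 + 3 + 0 + 5 + digits_total(5)
= 3 + 3 + 0 + 5 + 5 + digits_total(0)
= 3 + 3 + 0 + 5 + 5 + 0
= 16


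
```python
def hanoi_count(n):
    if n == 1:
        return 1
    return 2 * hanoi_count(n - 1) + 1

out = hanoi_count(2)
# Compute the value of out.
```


hanoi_count(2)
= 2 * hanoi_count(1) + 1
Now compute bottom-up:
hanoi_count(1) = 1
hanoi_count(2) = 2 * 1 + 1 = 3
= 3


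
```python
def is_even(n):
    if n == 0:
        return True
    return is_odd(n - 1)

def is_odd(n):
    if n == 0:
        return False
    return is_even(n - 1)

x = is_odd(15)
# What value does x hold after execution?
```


is_odd(15)
= is_even(14)
= is_odd(13)
= is_even(12)
= is_odd(11)
= is_even(10)
= is_odd(9)
= is_even(8)
= is_odd(7)
= is_even(6)
= is_odd(5)
= is_even(4)
= is_odd(3)
= is_even(2)
= is_odd(1)
= is_even(0)
n == 0: return True
= True


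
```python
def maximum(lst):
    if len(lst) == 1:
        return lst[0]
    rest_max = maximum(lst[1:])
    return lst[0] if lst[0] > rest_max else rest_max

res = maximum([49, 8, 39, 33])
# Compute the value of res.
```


maximum([49, 8, 39, 33])
= compare 49 with maximum([8, 39, 33])
= compare 8 with maximum([39, 33])
= compare 39 with maximum([33])
Base: maximum([33]) = 33
compare 39 with 33: max = 39
compare 8 with 39: max = 39
compare 49 with 39: max = 49
= 49


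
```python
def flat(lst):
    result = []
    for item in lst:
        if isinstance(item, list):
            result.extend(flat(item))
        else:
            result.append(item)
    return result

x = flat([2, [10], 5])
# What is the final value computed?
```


flat([2, [10], 5])
Processing each element:
  2 is not a list -> append 2
  [10] is a list -> flat recursively -> [10]
  5 is not a list -> append 5
= [2, 10, 5]


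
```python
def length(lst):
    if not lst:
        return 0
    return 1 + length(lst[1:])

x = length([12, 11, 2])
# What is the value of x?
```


length([12, 11, 2])
= 1 + length([11, 2])
= 1 + 1 + length([2])
= 1 + 1 + 1 + length([])
= 1 + 1 + 1 + 0
= 3


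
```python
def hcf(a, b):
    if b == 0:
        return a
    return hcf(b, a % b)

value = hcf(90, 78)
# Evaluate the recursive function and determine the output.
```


hcf(90, 78)
= hcf(78, 90 % 78) = hcf(78, 12)
= hcf(12, 78 % 12) = hcf(12, 6)
= hcf(6, 12 % 6) = hcf(6, 0)
b == 0, return a = 6


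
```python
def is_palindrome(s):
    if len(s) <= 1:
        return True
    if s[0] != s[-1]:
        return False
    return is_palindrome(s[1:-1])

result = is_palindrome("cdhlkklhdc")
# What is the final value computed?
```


is_palindrome("cdhlkklhdc")
"cdhlkklhdc": s[0]='c' == s[-1]='c' -> is_palindrome("dhlkklhd")
"dhlkklhd": s[0]='d' == s[-1]='d' -> is_palindrome("hlkklh")
"hlkklh": s[0]='h' == s[-1]='h' -> is_palindrome("lkkl")
"lkkl": s[0]='l' == s[-1]='l' -> is_palindrome("kk")
"kk": s[0]='k' == s[-1]='k' -> is_palindrome("")
"": len <= 1 -> True
= True


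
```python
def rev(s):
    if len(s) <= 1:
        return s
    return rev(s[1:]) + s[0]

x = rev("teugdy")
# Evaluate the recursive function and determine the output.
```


rev("teugdy")
= rev("eugdy") + "t"
= rev("ugdy") + "e" + "t"
= rev("gdy") + "u" + "e" + "t"
= rev("dy") + "g" + "u" + "e" + "t"
= rev("y") + "d" + "g" + "u" + "e" + "t"
= "y" + "d" + "g" + "u" + "e" + "t"
= "ydguet"


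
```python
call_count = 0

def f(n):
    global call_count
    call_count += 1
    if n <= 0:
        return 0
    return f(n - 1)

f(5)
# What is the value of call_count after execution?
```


f(5) calls f(4) calls ... calls f(0)
Total calls: 5 + 1 (for base case) = 6


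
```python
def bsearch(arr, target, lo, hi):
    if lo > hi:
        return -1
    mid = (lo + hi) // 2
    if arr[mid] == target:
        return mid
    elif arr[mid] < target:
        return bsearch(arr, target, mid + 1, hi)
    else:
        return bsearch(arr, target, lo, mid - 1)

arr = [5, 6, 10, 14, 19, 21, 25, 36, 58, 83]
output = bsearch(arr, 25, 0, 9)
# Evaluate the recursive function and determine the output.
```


bsearch(arr, 25, 0, 9)
lo=0, hi=9, mid=4, arr[mid]=19
19 < 25, search right half
lo=5, hi=9, mid=7, arr[mid]=36
36 > 25, search left half
lo=5, hi=6, mid=5, arr[mid]=21
21 < 25, search right half
lo=6, hi=6, mid=6, arr[mid]=25
arr[6] == 25, found at index 6
= 6


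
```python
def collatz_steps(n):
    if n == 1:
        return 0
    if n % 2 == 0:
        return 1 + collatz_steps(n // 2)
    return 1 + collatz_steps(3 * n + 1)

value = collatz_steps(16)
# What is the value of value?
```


collatz_steps(16)
16 is even -> collatz_steps(8)
8 is even -> collatz_steps(4)
4 is even -> collatz_steps(2)
2 is even -> collatz_steps(1)
Reached 1 after 4 steps
= 4


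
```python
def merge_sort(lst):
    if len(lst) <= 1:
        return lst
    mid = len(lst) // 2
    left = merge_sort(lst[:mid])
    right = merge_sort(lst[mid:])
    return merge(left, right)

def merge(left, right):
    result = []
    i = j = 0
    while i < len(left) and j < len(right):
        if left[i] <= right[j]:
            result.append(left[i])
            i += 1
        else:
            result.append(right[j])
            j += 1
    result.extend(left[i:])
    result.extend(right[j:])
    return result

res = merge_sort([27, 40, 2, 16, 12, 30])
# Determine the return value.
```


merge_sort([27, 40, 2, 16, 12, 30])
Split into [27, 40, 2] and [16, 12, 30]
Left sorted: [2, 27, 40]
Right sorted: [12, 16, 30]
Merge [2, 27, 40] and [12, 16, 30]
= [2, 12, 16, 27, 30, 40]


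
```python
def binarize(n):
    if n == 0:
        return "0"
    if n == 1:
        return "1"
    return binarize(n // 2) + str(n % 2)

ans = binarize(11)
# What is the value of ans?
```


binarize(11)
= binarize(5) + "1"
= binarize(2) + "1" + "1"
= binarize(1) + "0" + "1" + "1"
= "1" + "0" + "1" + "1"
= "1011"


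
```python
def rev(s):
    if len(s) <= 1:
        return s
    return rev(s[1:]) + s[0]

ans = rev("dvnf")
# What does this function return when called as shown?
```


rev("dvnf")
= rev("vnf") + "d"
= rev("nf") + "v" + "d"
= rev("f") + "n" + "v" + "d"
= "f" + "n" + "v" + "d"
= "fnvd"


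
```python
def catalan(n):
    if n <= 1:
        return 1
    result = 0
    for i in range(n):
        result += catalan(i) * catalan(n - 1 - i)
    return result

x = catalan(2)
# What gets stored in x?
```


catalan(2)
= sum of catalan(i) * catalan(2-1-i) for i in 0..1
  catalan(0)*catalan(1) = 1*1 = 1
  catalan(1)*catalan(0) = 1*1 = 1
= 1 + 1
= 2


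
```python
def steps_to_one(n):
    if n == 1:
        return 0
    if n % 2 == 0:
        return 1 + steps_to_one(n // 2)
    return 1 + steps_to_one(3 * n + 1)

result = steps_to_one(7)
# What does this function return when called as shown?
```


steps_to_one(7)
7 is odd -> 3*7+1 = 22 -> steps_to_one(22)
22 is even -> steps_to_one(11)
11 is odd -> 3*11+1 = 34 -> steps_to_one(34)
34 is even -> steps_to_one(17)
17 is odd -> 3*17+1 = 52 -> steps_to_one(52)
52 is even -> steps_to_one(26)
26 is even -> steps_to_one(13)
13 is odd -> 3*13+1 = 40 -> steps_to_one(40)
40 is even -> steps_to_one(20)
20 is even -> steps_to_one(10)
10 is even -> steps_to_one(5)
5 is odd -> 3*5+1 = 16 -> steps_to_one(16)
16 is even -> steps_to_one(8)
8 is even -> steps_to_one(4)
4 is even -> steps_to_one(2)
2 is even -> steps_to_one(1)
Reached 1 after 16 steps
= 16


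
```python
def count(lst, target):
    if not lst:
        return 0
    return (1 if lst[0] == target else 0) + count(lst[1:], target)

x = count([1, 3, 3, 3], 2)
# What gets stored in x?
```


count([1, 3, 3, 3], 2)
lst[0]=1 != 2: 0 + count([3, 3, 3], 2)
lst[0]=3 != 2: 0 + count([3, 3], 2)
lst[0]=3 != 2: 0 + count([3], 2)
lst[0]=3 != 2: 0 + count([], 2)
= 0


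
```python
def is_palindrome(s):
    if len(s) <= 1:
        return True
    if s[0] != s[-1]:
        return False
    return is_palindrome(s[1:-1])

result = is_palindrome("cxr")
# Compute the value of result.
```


is_palindrome("cxr")
"cxr": s[0]='c' != s[-1]='r' -> False
= False


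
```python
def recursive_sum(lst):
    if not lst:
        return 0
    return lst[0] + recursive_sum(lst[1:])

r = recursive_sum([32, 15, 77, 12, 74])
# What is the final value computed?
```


recursive_sum([32, 15, 77, 12, 74])
= 32 + recursive_sum([15, 77, 12, 74])
= 32 + 15 + recursive_sum([77, 12, 74])
= 32 + 15 + 77 + recursive_sum([12, 74])
= 32 + 15 + 77 + 12 + recursive_sum([74])
= 32 + 15 + 77 + 12 + 74 + recursive_sum([])
= 32 + 15 + 77 + 12 + 74 + 0
= 210


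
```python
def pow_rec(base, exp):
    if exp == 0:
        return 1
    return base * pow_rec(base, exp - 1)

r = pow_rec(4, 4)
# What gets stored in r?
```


pow_rec(4, 4)
= 4 * pow_rec(4, 3)
= 4 * 4 * pow_rec(4, 2)
= 4 * 4 * 4 * pow_rec(4, 1)
= 4 * 4 * 4 * 4 * pow_rec(4, 0)
= 4 * 4 * 4 * 4 * 1
= 256


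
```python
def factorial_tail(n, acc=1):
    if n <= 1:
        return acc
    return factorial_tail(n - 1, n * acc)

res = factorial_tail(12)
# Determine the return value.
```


factorial_tail(12, 1)
= factorial_tail(11, 12 * 1) = factorial_tail(11, 12)
= factorial_tail(10, 11 * 12) = factorial_tail(10, 132)
= factorial_tail(9, 10 * 132) = factorial_tail(9, 1320)
= factorial_tail(8, 9 * 1320) = factorial_tail(8, 11880)
= factorial_tail(7, 8 * 11880) = factorial_tail(7, 95040)
= factorial_tail(6, 7 * 95040) = factorial_tail(6, 665280)
= factorial_tail(5, 6 * 665280) = factorial_tail(5, 3991680)
= factorial_tail(4, 5 * 3991680) = factorial_tail(4, 19958400)
= factorial_tail(3, 4 * 19958400) = factorial_tail(3, 79833600)
= factorial_tail(2, 3 * 79833600) = factorial_tail(2, 239500800)
= factorial_tail(1, 2 * 239500800) = factorial_tail(1, 479001600)
n <= 1, return acc = 479001600


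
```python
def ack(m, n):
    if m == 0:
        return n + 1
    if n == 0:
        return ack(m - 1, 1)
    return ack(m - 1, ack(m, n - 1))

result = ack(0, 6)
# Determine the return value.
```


ack(0, 6)
m == 0: return 6 + 1 = 7
= 7


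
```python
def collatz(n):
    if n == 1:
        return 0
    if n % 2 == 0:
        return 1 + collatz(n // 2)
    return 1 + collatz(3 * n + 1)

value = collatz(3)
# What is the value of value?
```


collatz(3)
3 is odd -> 3*3+1 = 10 -> collatz(10)
10 is even -> collatz(5)
5 is odd -> 3*5+1 = 16 -> collatz(16)
16 is even -> collatz(8)
8 is even -> collatz(4)
4 is even -> collatz(2)
2 is even -> collatz(1)
Reached 1 after 7 steps
= 7


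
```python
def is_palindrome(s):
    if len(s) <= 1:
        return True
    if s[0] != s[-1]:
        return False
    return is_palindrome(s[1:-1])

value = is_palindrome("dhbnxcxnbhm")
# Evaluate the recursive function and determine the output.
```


is_palindrome("dhbnxcxnbhm")
"dhbnxcxnbhm": s[0]='d' != s[-1]='m' -> False
= False


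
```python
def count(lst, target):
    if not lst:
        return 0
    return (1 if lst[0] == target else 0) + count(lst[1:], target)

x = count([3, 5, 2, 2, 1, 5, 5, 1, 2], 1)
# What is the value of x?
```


count([3, 5, 2, 2, 1, 5, 5, 1, 2], 1)
lst[0]=3 != 1: 0 + count([5, 2, 2, 1, 5, 5, 1, 2], 1)
lst[0]=5 != 1: 0 + count([2, 2, 1, 5, 5, 1, 2], 1)
lst[0]=2 != 1: 0 + count([2, 1, 5, 5, 1, 2], 1)
lst[0]=2 != 1: 0 + count([1, 5, 5, 1, 2], 1)
lst[0]=1 == 1: 1 + count([5, 5, 1, 2], 1)
lst[0]=5 != 1: 0 + count([5, 1, 2], 1)
lst[0]=5 != 1: 0 + count([1, 2], 1)
lst[0]=1 == 1: 1 + count([2], 1)
lst[0]=2 != 1: 0 + count([], 1)
= 2


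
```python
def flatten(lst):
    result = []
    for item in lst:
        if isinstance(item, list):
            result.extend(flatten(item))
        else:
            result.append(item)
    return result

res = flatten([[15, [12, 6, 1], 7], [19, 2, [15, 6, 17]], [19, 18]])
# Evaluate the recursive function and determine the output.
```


flatten([[15, [12, 6, 1], 7], [19, 2, [15, 6, 17]], [19, 18]])
Processing each element:
  [15, [12, 6, 1], 7] is a list -> flatten recursively -> [15, 12, 6, 1, 7]
  [19, 2, [15, 6, 17]] is a list -> flatten recursively -> [19, 2, 15, 6, 17]
  [19, 18] is a list -> flatten recursively -> [19, 18]
= [15, 12, 6, 1, 7, 19, 2, 15, 6, 17, 19, 18]


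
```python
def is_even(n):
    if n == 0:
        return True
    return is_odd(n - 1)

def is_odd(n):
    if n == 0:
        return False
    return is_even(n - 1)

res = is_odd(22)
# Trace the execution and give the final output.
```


is_odd(22)
= is_even(21)
= is_odd(20)
= is_even(19)
= is_odd(18)
= is_even(17)
= is_odd(16)
= is_even(15)
= is_odd(14)
= is_even(13)
= is_odd(12)
= is_even(11)
= is_odd(10)
= is_even(9)
= is_odd(8)
= is_even(7)
= is_odd(6)
= is_even(5)
= is_odd(4)
= is_even(3)
= is_odd(2)
= is_even(1)
= is_odd(0)
n == 0: return False
= False


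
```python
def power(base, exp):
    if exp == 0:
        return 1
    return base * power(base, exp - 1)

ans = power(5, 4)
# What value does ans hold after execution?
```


power(5, 4)
= 5 * power(5, 3)
= 5 * 5 * power(5, 2)
= 5 * 5 * 5 * power(5, 1)
= 5 * 5 * 5 * 5 * power(5, 0)
= 5 * 5 * 5 * 5 * 1
= 625


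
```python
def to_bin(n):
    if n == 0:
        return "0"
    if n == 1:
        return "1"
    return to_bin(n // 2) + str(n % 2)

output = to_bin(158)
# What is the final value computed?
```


to_bin(158)
= to_bin(79) + "0"
= to_bin(39) + "1" + "0"
= to_bin(19) + "1" + "1" + "0"
= to_bin(9) + "1" + "1" + "1" + "0"
= to_bin(4) + "1" + "1" + "1" + "1" + "0"
= to_bin(2) + "0" + "1" + "1" + "1" + "1" + "0"
= to_bin(1) + "0" + "0" + "1" + "1" + "1" + "1" + "0"
= "1" + "0" + "0" + "1" + "1" + "1" + "1" + "0"
= "10011110"


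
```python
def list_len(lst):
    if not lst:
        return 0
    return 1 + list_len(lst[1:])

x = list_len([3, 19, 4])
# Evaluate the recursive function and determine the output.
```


list_len([3, 19, 4])
= 1 + list_len([19, 4])
= 1 + 1 + list_len([4])
= 1 + 1 + 1 + list_len([])
= 1 + 1 + 1 + 0
= 3


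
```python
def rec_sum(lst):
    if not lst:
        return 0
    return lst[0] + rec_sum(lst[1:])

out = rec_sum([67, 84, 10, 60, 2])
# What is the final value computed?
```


rec_sum([67, 84, 10, 60, 2])
= 67 + rec_sum([84, 10, 60, 2])
= 67 + 84 + rec_sum([10, 60, 2])
= 67 + 84 + 10 + rec_sum([60, 2])
= 67 + 84 + 10 + 60 + rec_sum([2])
= 67 + 84 + 10 + 60 + 2 + rec_sum([])
= 67 + 84 + 10 + 60 + 2 + 0
= 223


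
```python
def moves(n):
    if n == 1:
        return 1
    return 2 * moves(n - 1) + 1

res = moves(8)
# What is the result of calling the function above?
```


moves(8)
= 2 * moves(7) + 1
= 2 * (2 * moves(6) + 1) + 1
= 2 * (2 * (2 * moves(5) + 1) + 1) + 1
= 2 * (2 * (2 * (2 * moves(4) + 1) + 1) + 1) + 1
= 2 * (2 * (2 * (2 * (2 * moves(3) + 1) + 1) + 1) + 1) + 1
= 2 * (2 * (2 * (2 * (2 * (2 * moves(2) + 1) + 1) + 1) + 1) + 1) + 1
= 2 * (2 * (2 * (2 * (2 * (2 * (2 * moves(1) + 1) + 1) + 1) + 1) + 1) + 1) + 1
Now compute bottom-up:
moves(1) = 1
moves(2) = 2 * 1 + 1 = 3
moves(3) = 2 * 3 + 1 = 7
moves(4) = 2 * 7 + 1 = 15
moves(5) = 2 * 15 + 1 = 31
moves(6) = 2 * 31 + 1 = 63
moves(7) = 2 * 63 + 1 = 127
moves(8) = 2 * 127 + 1 = 255
= 255


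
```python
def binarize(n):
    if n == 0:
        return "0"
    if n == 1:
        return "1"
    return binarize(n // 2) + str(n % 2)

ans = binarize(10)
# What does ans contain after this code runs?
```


binarize(10)
= binarize(5) + "0"
= binarize(2) + "1" + "0"
= binarize(1) + "0" + "1" + "0"
= "1" + "0" + "1" + "0"
= "1010"


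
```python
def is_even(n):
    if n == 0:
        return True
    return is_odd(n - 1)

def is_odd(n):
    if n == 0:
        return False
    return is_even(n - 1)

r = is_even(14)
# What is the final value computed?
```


is_even(14)
= is_odd(13)
= is_even(12)
= is_odd(11)
= is_even(10)
= is_odd(9)
= is_even(8)
= is_odd(7)
= is_even(6)
= is_odd(5)
= is_even(4)
= is_odd(3)
= is_even(2)
= is_odd(1)
= is_even(0)
n == 0: return True
= True


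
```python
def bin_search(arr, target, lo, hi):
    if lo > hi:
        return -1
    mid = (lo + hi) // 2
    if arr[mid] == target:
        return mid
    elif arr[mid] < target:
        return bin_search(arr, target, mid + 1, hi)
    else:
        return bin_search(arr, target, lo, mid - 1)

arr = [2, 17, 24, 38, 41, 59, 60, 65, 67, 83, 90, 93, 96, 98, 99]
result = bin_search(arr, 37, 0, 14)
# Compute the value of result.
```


bin_search(arr, 37, 0, 14)
lo=0, hi=14, mid=7, arr[mid]=65
65 > 37, search left half
lo=0, hi=6, mid=3, arr[mid]=38
38 > 37, search left half
lo=0, hi=2, mid=1, arr[mid]=17
17 < 37, search right half
lo=2, hi=2, mid=2, arr[mid]=24
24 < 37, search right half
lo > hi, target not found, return -1
= -1


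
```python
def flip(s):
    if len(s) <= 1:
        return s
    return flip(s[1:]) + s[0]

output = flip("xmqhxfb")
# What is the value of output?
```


flip("xmqhxfb")
= flip("mqhxfb") + "x"
= flip("qhxfb") + "m" + "x"
= flip("hxfb") + "q" + "m" + "x"
= flip("xfb") + "h" + "q" + "m" + "x"
= flip("fb") + "x" + "h" + "q" + "m" + "x"
= flip("b") + "f" + "x" + "h" + "q" + "m" + "x"
= "b" + "f" + "x" + "h" + "q" + "m" + "x"
= "bfxhqmx"


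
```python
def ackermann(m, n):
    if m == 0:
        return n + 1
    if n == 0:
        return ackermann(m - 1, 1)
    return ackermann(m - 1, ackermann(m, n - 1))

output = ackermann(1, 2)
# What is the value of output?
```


ackermann(1, 2)
= ackermann(0, ackermann(1, 1))
First compute ackermann(1, 1) = 3
= ackermann(0, 3)
= 4


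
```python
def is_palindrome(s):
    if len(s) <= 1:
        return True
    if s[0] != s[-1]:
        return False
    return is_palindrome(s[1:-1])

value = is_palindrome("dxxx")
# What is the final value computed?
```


is_palindrome("dxxx")
"dxxx": s[0]='d' != s[-1]='x' -> False
= False
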